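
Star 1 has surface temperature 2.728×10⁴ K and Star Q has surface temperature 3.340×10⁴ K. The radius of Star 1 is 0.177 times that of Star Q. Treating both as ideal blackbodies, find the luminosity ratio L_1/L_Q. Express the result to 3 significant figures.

L ∝ R²T⁴, so L_1/L_Q = (R_1/R_Q)²(T_1/T_Q)⁴ = (0.177)² × (2.728×10⁴/3.340×10⁴)⁴ = 0.031329 × 0.445032 = 0.0139.

L_1/L_Q ≈ 0.0139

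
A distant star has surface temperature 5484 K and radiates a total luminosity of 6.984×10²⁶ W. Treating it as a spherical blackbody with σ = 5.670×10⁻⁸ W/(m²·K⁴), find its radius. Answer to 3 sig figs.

R ≈ 1.04×10⁹ m

L = 4πR²σT⁴ ⇒ R = √(L/(4πσT⁴)).
σT⁴ = 5.12829×10⁷ W/m², so R = √(6.984×10²⁶/(4π×5.12829×10⁷)) = 1.04×10⁹ m.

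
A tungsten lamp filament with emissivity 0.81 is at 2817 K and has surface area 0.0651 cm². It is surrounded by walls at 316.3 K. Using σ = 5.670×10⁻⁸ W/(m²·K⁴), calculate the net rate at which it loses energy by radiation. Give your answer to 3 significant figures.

Net loss ≈ 18.8 W

Area A = 0.0651 cm² = 6.51×10⁻⁶ m².
Net radiated power P_net = εσA(T⁴ − T₀⁴) = 0.81×5.670×10⁻⁸×6.51×10⁻⁶×(2817⁴ − 316.3⁴).
T⁴ − T₀⁴ = 6.29720×10¹³ − 1.00091×10¹⁰ = 6.29620×10¹³ K⁴, so P_net = 18.8 W.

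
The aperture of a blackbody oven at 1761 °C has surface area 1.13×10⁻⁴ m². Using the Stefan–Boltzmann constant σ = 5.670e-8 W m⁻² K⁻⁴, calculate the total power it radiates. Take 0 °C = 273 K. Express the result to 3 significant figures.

T = 1761 °C + 273 = 2034 K.
Area A = 1.13×10⁻⁴ m².
P = σAT⁴ = 5.670×10⁻⁸ × 1.13×10⁻⁴ × (2034)⁴ = 110 W.

P ≈ 110 W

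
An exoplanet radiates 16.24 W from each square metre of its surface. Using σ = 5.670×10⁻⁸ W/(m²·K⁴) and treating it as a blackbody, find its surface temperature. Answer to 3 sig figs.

T ≈ 130 K

I = σT⁴, so T = (I/σ)^(1/4) = (16.24/(5.670×10⁻⁸))^(1/4) = 130 K.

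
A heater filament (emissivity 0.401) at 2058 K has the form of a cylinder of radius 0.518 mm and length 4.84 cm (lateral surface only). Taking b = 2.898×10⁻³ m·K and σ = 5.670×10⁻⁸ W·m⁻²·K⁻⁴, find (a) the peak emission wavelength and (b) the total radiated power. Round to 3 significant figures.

(a) λ_max = b/T = 2.898×10⁻³/2058 = 1.408×10⁻⁶ m = 1.41×10³ nm.
Lateral area A = 2πrL = 2π×5.18×10⁻⁴×0.0484 = 1.57527×10⁻⁴ m².
(b) P = εσAT⁴ = 0.401×5.670×10⁻⁸×1.57527×10⁻⁴×(2058)⁴ = 64.2 W.

λ_max ≈ 1.41×10³ nm; P ≈ 64.2 W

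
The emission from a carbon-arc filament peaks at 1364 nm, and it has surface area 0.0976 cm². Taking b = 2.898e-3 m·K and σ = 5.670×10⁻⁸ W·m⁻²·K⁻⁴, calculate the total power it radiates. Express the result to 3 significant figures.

Wien's law: T = b/λ_max = 2.898×10⁻³/1.364×10⁻⁶ = 2124.63 K.
Area A = 0.0976 cm² = 9.76×10⁻⁶ m².
Then P = σAT⁴ = 5.670×10⁻⁸×9.76×10⁻⁶×(2124.63)⁴ = 11.3 W.

P ≈ 11.3 W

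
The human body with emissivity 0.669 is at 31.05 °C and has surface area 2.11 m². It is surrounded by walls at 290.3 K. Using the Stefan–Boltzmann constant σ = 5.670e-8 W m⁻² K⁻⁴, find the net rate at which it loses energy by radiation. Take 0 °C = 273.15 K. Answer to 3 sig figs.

Net loss ≈ 117 W

T = 31.05 °C + 273.15 = 304.20 K.
Area A = 2.11 m².
Net radiated power P_net = εσA(T⁴ − T₀⁴) = 0.669×5.670×10⁻⁸×2.11×(304.20⁴ − 290.3⁴).
T⁴ − T₀⁴ = 8.56321×10⁹ − 7.10212×10⁹ = 1.46109×10⁹ K⁴, so P_net = 117 W.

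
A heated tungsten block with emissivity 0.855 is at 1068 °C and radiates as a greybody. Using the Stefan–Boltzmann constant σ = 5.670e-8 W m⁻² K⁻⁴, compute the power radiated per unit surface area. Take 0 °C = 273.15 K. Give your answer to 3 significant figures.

T = 1068 °C + 273.15 = 1341.15 K.
Stefan–Boltzmann: I = εσT⁴ = 0.855 × 5.670×10⁻⁸ × (1341.15)⁴ = 1.57×10⁵ W/m².

I ≈ 1.57×10⁵ W/m²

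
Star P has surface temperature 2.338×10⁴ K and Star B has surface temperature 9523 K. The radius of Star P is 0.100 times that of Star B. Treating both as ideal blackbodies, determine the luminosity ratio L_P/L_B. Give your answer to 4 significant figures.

L ∝ R²T⁴, so L_P/L_B = (R_P/R_B)²(T_P/T_B)⁴ = (0.100)² × (2.338×10⁴/9523)⁴ = 0.01 × 36.3315 = 0.3633.

L_P/L_B ≈ 0.3633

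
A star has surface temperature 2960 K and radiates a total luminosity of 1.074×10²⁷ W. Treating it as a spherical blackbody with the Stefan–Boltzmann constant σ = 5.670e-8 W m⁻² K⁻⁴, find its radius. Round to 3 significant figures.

R ≈ 4.43×10⁹ m

L = 4πR²σT⁴ ⇒ R = √(L/(4πσT⁴)).
σT⁴ = 4.35261×10⁶ W/m², so R = √(1.074×10²⁷/(4π×4.35261×10⁶)) = 4.43×10⁹ m.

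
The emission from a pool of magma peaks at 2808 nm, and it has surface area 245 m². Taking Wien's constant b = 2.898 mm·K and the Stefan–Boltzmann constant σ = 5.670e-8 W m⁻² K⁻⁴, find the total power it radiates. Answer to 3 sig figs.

P ≈ 1.58×10⁷ W

Wien's law: T = b/λ_max = 2.898×10⁻³/2.808×10⁻⁶ = 1032.05 K.
Area A = 245 m².
Then P = σAT⁴ = 5.670×10⁻⁸×245×(1032.05)⁴ = 1.58×10⁷ W.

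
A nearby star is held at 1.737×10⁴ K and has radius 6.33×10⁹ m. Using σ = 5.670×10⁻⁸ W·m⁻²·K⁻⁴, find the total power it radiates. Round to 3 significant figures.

P ≈ 2.60×10³⁰ W

Surface area A = 4πR² = 4π(6.33×10⁹ m)² = 5.03521×10²⁰ m².
P = σAT⁴ = 5.670×10⁻⁸ × 5.03521×10²⁰ × (1.737×10⁴)⁴ = 2.60×10³⁰ W.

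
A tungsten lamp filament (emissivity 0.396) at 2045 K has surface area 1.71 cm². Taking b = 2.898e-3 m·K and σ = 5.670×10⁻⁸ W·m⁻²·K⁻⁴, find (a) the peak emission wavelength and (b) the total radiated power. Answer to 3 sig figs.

λ_max ≈ 1.42 μm; P ≈ 67.2 W

(a) λ_max = b/T = 2.898×10⁻³/2045 = 1.417×10⁻⁶ m = 1.42 μm.
Area A = 1.71 cm² = 1.71×10⁻⁴ m².
(b) P = εσAT⁴ = 0.396×5.670×10⁻⁸×1.71×10⁻⁴×(2045)⁴ = 67.2 W.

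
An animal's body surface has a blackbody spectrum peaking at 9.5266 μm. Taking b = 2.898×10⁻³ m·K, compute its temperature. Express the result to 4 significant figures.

T ≈ 304.2 K

Wien's law gives T = b/λ_max = (2.898×10⁻³ m·K)/(9.5266×10⁻⁶ m) = 304.2 K.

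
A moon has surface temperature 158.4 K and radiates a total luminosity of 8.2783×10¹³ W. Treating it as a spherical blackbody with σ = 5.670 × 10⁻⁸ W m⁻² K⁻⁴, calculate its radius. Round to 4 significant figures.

R ≈ 4.296×10⁵ m

L = 4πR²σT⁴ ⇒ R = √(L/(4πσT⁴)).
σT⁴ = 35.6947 W/m², so R = √(8.2783×10¹³/(4π×35.6947)) = 4.296×10⁵ m.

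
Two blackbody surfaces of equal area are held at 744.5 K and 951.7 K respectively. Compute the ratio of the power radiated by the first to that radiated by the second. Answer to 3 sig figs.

With equal areas, P₁/P₂ = (T₁/T₂)⁴ = (744.5/951.7)⁴ = 0.375.

P₁/P₂ ≈ 0.375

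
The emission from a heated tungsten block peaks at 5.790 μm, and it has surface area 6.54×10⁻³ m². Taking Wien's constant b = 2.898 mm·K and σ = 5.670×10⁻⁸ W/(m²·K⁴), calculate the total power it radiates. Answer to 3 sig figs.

Wien's law: T = b/λ_max = 2.898×10⁻³/5.790×10⁻⁶ = 500.518 K.
Area A = 6.54×10⁻³ m².
Then P = σAT⁴ = 5.670×10⁻⁸×6.54×10⁻³×(500.518)⁴ = 23.3 W.

P ≈ 23.3 W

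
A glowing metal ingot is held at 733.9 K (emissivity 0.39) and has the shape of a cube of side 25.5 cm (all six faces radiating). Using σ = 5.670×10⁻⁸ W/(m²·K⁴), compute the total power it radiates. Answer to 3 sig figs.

P ≈ 2.50×10³ W

Area A = 6s² = 6×(0.255 m)² = 0.39015 m².
P = εσAT⁴ = 0.39 × 5.670×10⁻⁸ × 0.39015 × (733.9)⁴ = 2.50×10³ W.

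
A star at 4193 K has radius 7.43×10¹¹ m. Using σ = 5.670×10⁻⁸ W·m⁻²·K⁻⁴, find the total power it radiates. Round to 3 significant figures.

Surface area A = 4πR² = 4π(7.43×10¹¹ m)² = 6.93725×10²⁴ m².
P = σAT⁴ = 5.670×10⁻⁸ × 6.93725×10²⁴ × (4193)⁴ = 1.22×10³² W.

P ≈ 1.22×10³² W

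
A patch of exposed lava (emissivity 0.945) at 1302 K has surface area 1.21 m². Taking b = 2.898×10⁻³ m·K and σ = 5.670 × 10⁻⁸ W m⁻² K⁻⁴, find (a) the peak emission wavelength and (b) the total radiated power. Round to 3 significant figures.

λ_max ≈ 2.23 μm; P ≈ 1.86×10⁵ W

(a) λ_max = b/T = 2.898×10⁻³/1302 = 2.226×10⁻⁶ m = 2.23 μm.
Area A = 1.21 m².
(b) P = εσAT⁴ = 0.945×5.670×10⁻⁸×1.21×(1302)⁴ = 1.86×10⁵ W.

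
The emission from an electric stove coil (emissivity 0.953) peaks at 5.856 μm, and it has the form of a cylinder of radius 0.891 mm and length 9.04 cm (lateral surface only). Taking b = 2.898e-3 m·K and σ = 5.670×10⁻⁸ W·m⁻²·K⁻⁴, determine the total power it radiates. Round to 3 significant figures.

Wien's law: T = b/λ_max = 2.898×10⁻³/5.856×10⁻⁶ = 494.877 K.
Lateral area A = 2πrL = 2π×8.91×10⁻⁴×0.0904 = 5.06088×10⁻⁴ m².
Then P = εσAT⁴ = 0.953×5.670×10⁻⁸×5.06088×10⁻⁴×(494.877)⁴ = 1.64 W.

P ≈ 1.64 W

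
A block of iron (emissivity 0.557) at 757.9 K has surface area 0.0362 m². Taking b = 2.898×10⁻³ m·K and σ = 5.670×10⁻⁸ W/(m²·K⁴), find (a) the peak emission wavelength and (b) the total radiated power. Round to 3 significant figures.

(a) λ_max = b/T = 2.898×10⁻³/757.9 = 3.824×10⁻⁶ m = 3.82 μm.
Area A = 0.0362 m².
(b) P = εσAT⁴ = 0.557×5.670×10⁻⁸×0.0362×(757.9)⁴ = 377 W.

λ_max ≈ 3.82 μm; P ≈ 377 W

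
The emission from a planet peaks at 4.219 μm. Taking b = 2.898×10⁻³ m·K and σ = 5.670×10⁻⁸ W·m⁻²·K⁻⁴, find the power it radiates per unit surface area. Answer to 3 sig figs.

Wien's law: T = b/λ_max = 2.898×10⁻³/4.219×10⁻⁶ = 686.893 K.
Then I = σT⁴ = 5.670×10⁻⁸×(686.893)⁴ = 1.26×10⁴ W/m².

I ≈ 1.26×10⁴ W/m²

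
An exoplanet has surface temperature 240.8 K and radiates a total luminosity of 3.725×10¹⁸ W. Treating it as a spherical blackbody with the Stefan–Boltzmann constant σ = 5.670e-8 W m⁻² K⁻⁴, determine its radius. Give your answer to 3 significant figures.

R ≈ 3.94×10⁷ m

L = 4πR²σT⁴ ⇒ R = √(L/(4πσT⁴)).
σT⁴ = 190.638 W/m², so R = √(3.725×10¹⁸/(4π×190.638)) = 3.94×10⁷ m.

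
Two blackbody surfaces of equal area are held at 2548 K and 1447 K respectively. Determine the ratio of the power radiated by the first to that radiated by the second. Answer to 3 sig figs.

With equal areas, P₁/P₂ = (T₁/T₂)⁴ = (2548/1447)⁴ = 9.61.

P₁/P₂ ≈ 9.61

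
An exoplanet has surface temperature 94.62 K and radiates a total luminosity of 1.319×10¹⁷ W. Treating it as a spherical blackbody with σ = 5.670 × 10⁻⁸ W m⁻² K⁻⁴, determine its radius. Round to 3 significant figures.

L = 4πR²σT⁴ ⇒ R = √(L/(4πσT⁴)).
σT⁴ = 4.54480 W/m², so R = √(1.319×10¹⁷/(4π×4.54480)) = 4.81×10⁷ m.

R ≈ 4.81×10⁷ m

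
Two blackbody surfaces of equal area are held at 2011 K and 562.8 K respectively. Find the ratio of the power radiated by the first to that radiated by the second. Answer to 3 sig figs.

With equal areas, P₁/P₂ = (T₁/T₂)⁴ = (2011/562.8)⁴ = 163.

P₁/P₂ ≈ 163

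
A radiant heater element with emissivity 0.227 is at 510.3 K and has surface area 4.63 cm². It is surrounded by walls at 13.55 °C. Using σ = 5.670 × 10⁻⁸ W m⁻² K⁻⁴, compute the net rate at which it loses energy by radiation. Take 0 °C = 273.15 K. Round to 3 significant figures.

Net loss ≈ 0.364 W

Surroundings: T = 13.55 °C + 273.15 = 286.70 K.
Area A = 4.63 cm² = 4.63×10⁻⁴ m².
Net radiated power P_net = εσA(T⁴ − T₀⁴) = 0.227×5.670×10⁻⁸×4.63×10⁻⁴×(510.3⁴ − 286.70⁴).
T⁴ − T₀⁴ = 6.78113×10¹⁰ − 6.75633×10⁹ = 6.10550×10¹⁰ K⁴, so P_net = 0.364 W.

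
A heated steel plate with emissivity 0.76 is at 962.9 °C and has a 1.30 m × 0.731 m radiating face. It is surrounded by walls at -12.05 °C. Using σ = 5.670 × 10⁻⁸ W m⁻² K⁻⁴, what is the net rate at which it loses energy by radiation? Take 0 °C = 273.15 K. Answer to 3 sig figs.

T = 962.9 °C + 273.15 = 1236.05 K.
Surroundings: T = -12.05 °C + 273.15 = 261.10 K.
Area A = 1.30 × 0.731 = 0.9503 m².
Net radiated power P_net = εσA(T⁴ − T₀⁴) = 0.76×5.670×10⁻⁸×0.9503×(1236.05⁴ − 261.10⁴).
T⁴ − T₀⁴ = 2.33423×10¹² − 4.64759×10⁹ = 2.32958×10¹² K⁴, so P_net = 9.54×10⁴ W.

Net loss ≈ 9.54×10⁴ W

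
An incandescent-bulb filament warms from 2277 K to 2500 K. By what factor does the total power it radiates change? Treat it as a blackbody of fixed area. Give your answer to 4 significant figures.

P₂/P₁ ≈ 1.453

P ∝ T⁴, so P₂/P₁ = (T₂/T₁)⁴ = (2500/2277)⁴ = (1.09794)⁴ = 1.453.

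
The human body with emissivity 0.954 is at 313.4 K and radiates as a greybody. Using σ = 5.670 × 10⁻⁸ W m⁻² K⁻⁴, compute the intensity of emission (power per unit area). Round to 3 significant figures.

Stefan–Boltzmann: I = εσT⁴ = 0.954 × 5.670×10⁻⁸ × (313.4)⁴ = 522 W/m².

I ≈ 522 W/m²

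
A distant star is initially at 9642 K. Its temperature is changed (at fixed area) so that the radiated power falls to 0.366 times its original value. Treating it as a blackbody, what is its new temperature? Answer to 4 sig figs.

T₂ ≈ 7500 K

P ∝ T⁴, so T₂/T₁ = (P₂/P₁)^(1/4) = (0.366)^(1/4) = 0.777804.
T₂ = 9642 × 0.777804 = 7500 K.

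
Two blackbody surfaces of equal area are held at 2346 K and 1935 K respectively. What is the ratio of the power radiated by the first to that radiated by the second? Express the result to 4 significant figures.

With equal areas, P₁/P₂ = (T₁/T₂)⁴ = (2346/1935)⁴ = 2.161.

P₁/P₂ ≈ 2.161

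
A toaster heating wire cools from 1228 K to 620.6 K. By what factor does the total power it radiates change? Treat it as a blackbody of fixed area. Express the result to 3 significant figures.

P₂/P₁ ≈ 0.0652

P ∝ T⁴, so P₂/P₁ = (T₂/T₁)⁴ = (620.6/1228)⁴ = (0.505375)⁴ = 0.0652.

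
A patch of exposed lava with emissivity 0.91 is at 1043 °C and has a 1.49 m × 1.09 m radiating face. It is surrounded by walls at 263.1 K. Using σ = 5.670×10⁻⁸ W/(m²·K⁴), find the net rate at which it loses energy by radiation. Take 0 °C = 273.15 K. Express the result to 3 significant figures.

Net loss ≈ 2.51×10⁵ W

T = 1043 °C + 273.15 = 1316.15 K.
Area A = 1.49 × 1.09 = 1.6241 m².
Net radiated power P_net = εσA(T⁴ − T₀⁴) = 0.91×5.670×10⁻⁸×1.6241×(1316.15⁴ − 263.1⁴).
T⁴ − T₀⁴ = 3.00069×10¹² − 4.79163×10⁹ = 2.99590×10¹² K⁴, so P_net = 2.51×10⁵ W.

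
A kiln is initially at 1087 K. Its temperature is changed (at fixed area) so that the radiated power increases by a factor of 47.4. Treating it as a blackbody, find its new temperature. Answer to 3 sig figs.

P ∝ T⁴, so T₂/T₁ = (P₂/P₁)^(1/4) = (47.4)^(1/4) = 2.62388.
T₂ = 1087 × 2.62388 = 2.85×10³ K.

T₂ ≈ 2.85×10³ K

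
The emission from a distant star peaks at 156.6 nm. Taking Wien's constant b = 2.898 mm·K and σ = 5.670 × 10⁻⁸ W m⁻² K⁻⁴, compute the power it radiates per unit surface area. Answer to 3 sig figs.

I ≈ 6.65×10⁹ W/m²

Wien's law: T = b/λ_max = 2.898×10⁻³/1.566×10⁻⁷ = 18505.7 K.
Then I = σT⁴ = 5.670×10⁻⁸×(18505.7)⁴ = 6.65×10⁹ W/m².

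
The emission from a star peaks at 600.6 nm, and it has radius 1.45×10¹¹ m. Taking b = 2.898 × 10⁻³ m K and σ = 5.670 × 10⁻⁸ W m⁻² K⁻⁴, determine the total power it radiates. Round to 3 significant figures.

Wien's law: T = b/λ_max = 2.898×10⁻³/6.006×10⁻⁷ = 4825.17 K.
Surface area A = 4πR² = 4π(1.45×10¹¹ m)² = 2.64208×10²³ m².
Then P = σAT⁴ = 5.670×10⁻⁸×2.64208×10²³×(4825.17)⁴ = 8.12×10³⁰ W.

P ≈ 8.12×10³⁰ W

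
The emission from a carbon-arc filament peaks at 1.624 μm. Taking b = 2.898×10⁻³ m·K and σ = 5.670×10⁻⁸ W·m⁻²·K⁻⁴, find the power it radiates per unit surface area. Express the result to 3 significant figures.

Wien's law: T = b/λ_max = 2.898×10⁻³/1.624×10⁻⁶ = 1784.48 K.
Then I = σT⁴ = 5.670×10⁻⁸×(1784.48)⁴ = 5.75×10⁵ W/m².

I ≈ 5.75×10⁵ W/m²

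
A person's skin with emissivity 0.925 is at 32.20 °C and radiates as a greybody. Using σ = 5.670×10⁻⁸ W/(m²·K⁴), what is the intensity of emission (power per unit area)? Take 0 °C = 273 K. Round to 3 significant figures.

T = 32.20 °C + 273 = 305.20 K.
Stefan–Boltzmann: I = εσT⁴ = 0.925 × 5.670×10⁻⁸ × (305.20)⁴ = 455 W/m².

I ≈ 455 W/m²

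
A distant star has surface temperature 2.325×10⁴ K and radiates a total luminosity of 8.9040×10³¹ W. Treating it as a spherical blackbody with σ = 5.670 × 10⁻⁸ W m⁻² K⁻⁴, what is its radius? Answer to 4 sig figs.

R ≈ 2.068×10¹⁰ m

L = 4πR²σT⁴ ⇒ R = √(L/(4πσT⁴)).
σT⁴ = 1.65682×10¹⁰ W/m², so R = √(8.9040×10³¹/(4π×1.65682×10¹⁰)) = 2.068×10¹⁰ m.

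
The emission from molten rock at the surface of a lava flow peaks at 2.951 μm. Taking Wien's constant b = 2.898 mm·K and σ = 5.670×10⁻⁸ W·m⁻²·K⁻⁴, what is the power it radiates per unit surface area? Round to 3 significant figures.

I ≈ 5.27×10⁴ W/m²

Wien's law: T = b/λ_max = 2.898×10⁻³/2.951×10⁻⁶ = 982.040 K.
Then I = σT⁴ = 5.670×10⁻⁸×(982.040)⁴ = 5.27×10⁴ W/m².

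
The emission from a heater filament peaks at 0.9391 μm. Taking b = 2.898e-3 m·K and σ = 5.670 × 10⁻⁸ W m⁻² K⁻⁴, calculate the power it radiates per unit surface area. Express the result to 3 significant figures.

Wien's law: T = b/λ_max = 2.898×10⁻³/9.391×10⁻⁷ = 3085.93 K.
Then I = σT⁴ = 5.670×10⁻⁸×(3085.93)⁴ = 5.14×10⁶ W/m².

I ≈ 5.14×10⁶ W/m²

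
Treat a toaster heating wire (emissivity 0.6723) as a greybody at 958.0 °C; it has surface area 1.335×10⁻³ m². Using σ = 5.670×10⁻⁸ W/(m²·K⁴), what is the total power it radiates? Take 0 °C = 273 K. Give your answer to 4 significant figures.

T = 958.0 °C + 273 = 1231.0 K.
Area A = 1.335×10⁻³ m².
P = εσAT⁴ = 0.6723 × 5.670×10⁻⁸ × 1.335×10⁻³ × (1231.0)⁴ = 116.9 W.

P ≈ 116.9 W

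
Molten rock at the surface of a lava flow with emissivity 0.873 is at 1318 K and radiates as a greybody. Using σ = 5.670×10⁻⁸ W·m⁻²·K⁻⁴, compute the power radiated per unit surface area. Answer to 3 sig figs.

Stefan–Boltzmann: I = εσT⁴ = 0.873 × 5.670×10⁻⁸ × (1318)⁴ = 1.49×10⁵ W/m².

I ≈ 1.49×10⁵ W/m²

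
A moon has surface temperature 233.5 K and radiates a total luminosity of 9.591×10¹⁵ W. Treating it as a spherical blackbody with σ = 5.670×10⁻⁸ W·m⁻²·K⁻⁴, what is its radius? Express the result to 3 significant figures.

L = 4πR²σT⁴ ⇒ R = √(L/(4πσT⁴)).
σT⁴ = 168.551 W/m², so R = √(9.591×10¹⁵/(4π×168.551)) = 2.13×10⁶ m.

R ≈ 2.13×10⁶ m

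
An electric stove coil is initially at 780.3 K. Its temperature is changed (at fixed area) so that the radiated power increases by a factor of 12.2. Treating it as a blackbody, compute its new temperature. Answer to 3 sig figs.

P ∝ T⁴, so T₂/T₁ = (P₂/P₁)^(1/4) = (12.2)^(1/4) = 1.86892.
T₂ = 780.3 × 1.86892 = 1.46×10³ K.

T₂ ≈ 1.46×10³ K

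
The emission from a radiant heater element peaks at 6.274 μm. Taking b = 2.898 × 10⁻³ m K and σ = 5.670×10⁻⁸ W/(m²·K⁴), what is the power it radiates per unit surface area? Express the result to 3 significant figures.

I ≈ 2.58×10³ W/m²

Wien's law: T = b/λ_max = 2.898×10⁻³/6.274×10⁻⁶ = 461.906 K.
Then I = σT⁴ = 5.670×10⁻⁸×(461.906)⁴ = 2.58×10³ W/m².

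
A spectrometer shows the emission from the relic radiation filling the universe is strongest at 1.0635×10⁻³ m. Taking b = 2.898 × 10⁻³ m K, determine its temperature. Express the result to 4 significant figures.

T ≈ 2.725 K

Wien's law gives T = b/λ_max = (2.898×10⁻³ m·K)/(1.0635×10⁻³ m) = 2.725 K.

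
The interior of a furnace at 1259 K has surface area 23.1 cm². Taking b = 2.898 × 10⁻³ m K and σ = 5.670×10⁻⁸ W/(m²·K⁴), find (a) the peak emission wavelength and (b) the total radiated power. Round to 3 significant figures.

(a) λ_max = b/T = 2.898×10⁻³/1259 = 2.302×10⁻⁶ m = 2.30×10³ nm.
Area A = 23.1 cm² = 2.31×10⁻³ m².
(b) P = σAT⁴ = 5.670×10⁻⁸×2.31×10⁻³×(1259)⁴ = 329 W.

λ_max ≈ 2.30×10³ nm; P ≈ 329 W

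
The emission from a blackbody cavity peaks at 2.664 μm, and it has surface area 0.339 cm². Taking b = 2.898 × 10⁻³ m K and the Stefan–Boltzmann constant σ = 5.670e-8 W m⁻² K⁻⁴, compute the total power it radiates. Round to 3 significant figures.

P ≈ 2.69 W

Wien's law: T = b/λ_max = 2.898×10⁻³/2.664×10⁻⁶ = 1087.84 K.
Area A = 0.339 cm² = 3.39×10⁻⁵ m².
Then P = σAT⁴ = 5.670×10⁻⁸×3.39×10⁻⁵×(1087.84)⁴ = 2.69 W.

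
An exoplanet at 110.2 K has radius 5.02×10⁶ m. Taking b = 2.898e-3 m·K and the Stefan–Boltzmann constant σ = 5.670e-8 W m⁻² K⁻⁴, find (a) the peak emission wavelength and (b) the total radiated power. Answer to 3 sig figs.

(a) λ_max = b/T = 2.898×10⁻³/110.2 = 2.630×10⁻⁵ m = 26.3 μm.
Surface area A = 4πR² = 4π(5.02×10⁶ m)² = 3.16678×10¹⁴ m².
(b) P = σAT⁴ = 5.670×10⁻⁸×3.16678×10¹⁴×(110.2)⁴ = 2.65×10¹⁵ W.

λ_max ≈ 26.3 μm; P ≈ 2.65×10¹⁵ W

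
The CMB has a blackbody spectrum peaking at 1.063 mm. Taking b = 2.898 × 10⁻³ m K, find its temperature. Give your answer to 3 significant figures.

T ≈ 2.73 K

Wien's law gives T = b/λ_max = (2.898×10⁻³ m·K)/(1.063×10⁻³ m) = 2.73 K.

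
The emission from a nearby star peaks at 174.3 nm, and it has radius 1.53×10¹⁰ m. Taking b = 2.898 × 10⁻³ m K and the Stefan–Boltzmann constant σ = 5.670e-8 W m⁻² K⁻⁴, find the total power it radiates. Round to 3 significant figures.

P ≈ 1.27×10³¹ W

Wien's law: T = b/λ_max = 2.898×10⁻³/1.743×10⁻⁷ = 16626.5 K.
Surface area A = 4πR² = 4π(1.53×10¹⁰ m)² = 2.94166×10²¹ m².
Then P = σAT⁴ = 5.670×10⁻⁸×2.94166×10²¹×(16626.5)⁴ = 1.27×10³¹ W.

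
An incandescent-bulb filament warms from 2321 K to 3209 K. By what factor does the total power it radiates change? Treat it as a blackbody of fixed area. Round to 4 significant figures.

P ∝ T⁴, so P₂/P₁ = (T₂/T₁)⁴ = (3209/2321)⁴ = (1.38259)⁴ = 3.654.

P₂/P₁ ≈ 3.654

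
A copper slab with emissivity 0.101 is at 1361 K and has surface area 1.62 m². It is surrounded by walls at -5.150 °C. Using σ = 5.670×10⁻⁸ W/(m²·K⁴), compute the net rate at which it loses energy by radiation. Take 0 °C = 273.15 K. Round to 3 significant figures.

Surroundings: T = -5.150 °C + 273.15 = 268.000 K.
Area A = 1.62 m².
Net radiated power P_net = εσA(T⁴ − T₀⁴) = 0.101×5.670×10⁻⁸×1.62×(1361⁴ − 268.000⁴).
T⁴ − T₀⁴ = 3.43109×10¹² − 5.15869×10⁹ = 3.42593×10¹² K⁴, so P_net = 3.18×10⁴ W.

Net loss ≈ 3.18×10⁴ W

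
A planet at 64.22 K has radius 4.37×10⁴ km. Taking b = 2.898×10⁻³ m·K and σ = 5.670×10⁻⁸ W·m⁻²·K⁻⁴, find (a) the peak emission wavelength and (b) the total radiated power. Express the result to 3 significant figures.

(a) λ_max = b/T = 2.898×10⁻³/64.22 = 4.513×10⁻⁵ m = 45.1 μm.
Surface area A = 4πR² = 4π(4.37×10⁷ m)² = 2.39979×10¹⁶ m².
(b) P = σAT⁴ = 5.670×10⁻⁸×2.39979×10¹⁶×(64.22)⁴ = 2.31×10¹⁶ W.

λ_max ≈ 45.1 μm; P ≈ 2.31×10¹⁶ W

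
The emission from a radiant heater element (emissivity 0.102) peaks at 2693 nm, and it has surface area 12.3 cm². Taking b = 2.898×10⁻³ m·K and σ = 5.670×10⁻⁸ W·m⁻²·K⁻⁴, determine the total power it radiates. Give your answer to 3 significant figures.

Wien's law: T = b/λ_max = 2.898×10⁻³/2.693×10⁻⁶ = 1076.12 K.
Area A = 12.3 cm² = 1.23×10⁻³ m².
Then P = εσAT⁴ = 0.102×5.670×10⁻⁸×1.23×10⁻³×(1076.12)⁴ = 9.54 W.

P ≈ 9.54 W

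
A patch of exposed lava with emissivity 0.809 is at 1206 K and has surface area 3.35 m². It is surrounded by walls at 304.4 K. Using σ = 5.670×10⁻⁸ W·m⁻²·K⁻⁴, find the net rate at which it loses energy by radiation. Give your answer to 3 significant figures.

Net loss ≈ 3.24×10⁵ W

Area A = 3.35 m².
Net radiated power P_net = εσA(T⁴ − T₀⁴) = 0.809×5.670×10⁻⁸×3.35×(1206⁴ − 304.4⁴).
T⁴ − T₀⁴ = 2.11538×10¹² − 8.58576×10⁹ = 2.10679×10¹² K⁴, so P_net = 3.24×10⁵ W.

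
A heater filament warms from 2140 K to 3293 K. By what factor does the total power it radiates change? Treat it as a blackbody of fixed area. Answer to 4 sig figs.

P ∝ T⁴, so P₂/P₁ = (T₂/T₁)⁴ = (3293/2140)⁴ = (1.53879)⁴ = 5.607.

P₂/P₁ ≈ 5.607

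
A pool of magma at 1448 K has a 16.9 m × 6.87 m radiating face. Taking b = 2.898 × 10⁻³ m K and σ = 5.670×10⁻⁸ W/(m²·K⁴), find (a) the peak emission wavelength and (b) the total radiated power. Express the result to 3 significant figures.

λ_max ≈ 2.00×10³ nm; P ≈ 2.89×10⁷ W

(a) λ_max = b/T = 2.898×10⁻³/1448 = 2.001×10⁻⁶ m = 2.00×10³ nm.
Area A = 16.9 × 6.87 = 116.103 m².
(b) P = σAT⁴ = 5.670×10⁻⁸×116.103×(1448)⁴ = 2.89×10⁷ W.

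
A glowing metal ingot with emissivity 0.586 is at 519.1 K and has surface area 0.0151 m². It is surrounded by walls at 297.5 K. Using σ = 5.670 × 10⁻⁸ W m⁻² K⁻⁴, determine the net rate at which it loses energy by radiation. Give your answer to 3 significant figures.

Net loss ≈ 32.5 W

Area A = 0.0151 m².
Net radiated power P_net = εσA(T⁴ − T₀⁴) = 0.586×5.670×10⁻⁸×0.0151×(519.1⁴ − 297.5⁴).
T⁴ − T₀⁴ = 7.26113×10¹⁰ − 7.83336×10⁹ = 6.47779×10¹⁰ K⁴, so P_net = 32.5 W.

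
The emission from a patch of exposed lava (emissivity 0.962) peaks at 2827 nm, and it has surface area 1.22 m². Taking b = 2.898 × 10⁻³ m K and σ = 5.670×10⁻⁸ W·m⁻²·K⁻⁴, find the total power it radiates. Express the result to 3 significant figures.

Wien's law: T = b/λ_max = 2.898×10⁻³/2.827×10⁻⁶ = 1025.11 K.
Area A = 1.22 m².
Then P = εσAT⁴ = 0.962×5.670×10⁻⁸×1.22×(1025.11)⁴ = 7.35×10⁴ W.

P ≈ 7.35×10⁴ W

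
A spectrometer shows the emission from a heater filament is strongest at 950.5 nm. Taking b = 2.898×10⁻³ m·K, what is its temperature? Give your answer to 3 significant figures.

Wien's law gives T = b/λ_max = (2.898×10⁻³ m·K)/(9.505×10⁻⁷ m) = 3.05×10³ K.

T ≈ 3.05×10³ K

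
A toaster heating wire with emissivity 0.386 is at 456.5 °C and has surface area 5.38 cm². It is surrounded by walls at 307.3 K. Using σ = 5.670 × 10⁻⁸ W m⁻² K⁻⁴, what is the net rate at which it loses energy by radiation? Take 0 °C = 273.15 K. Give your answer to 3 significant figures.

Net loss ≈ 3.23 W

T = 456.5 °C + 273.15 = 729.65 K.
Area A = 5.38 cm² = 5.38×10⁻⁴ m².
Net radiated power P_net = εσA(T⁴ − T₀⁴) = 0.386×5.670×10⁻⁸×5.38×10⁻⁴×(729.65⁴ − 307.3⁴).
T⁴ − T₀⁴ = 2.83438×10¹¹ − 8.91765×10⁹ = 2.74520×10¹¹ K⁴, so P_net = 3.23 W.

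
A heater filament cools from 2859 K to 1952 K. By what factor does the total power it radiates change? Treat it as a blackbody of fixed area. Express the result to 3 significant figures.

P₂/P₁ ≈ 0.217

P ∝ T⁴, so P₂/P₁ = (T₂/T₁)⁴ = (1952/2859)⁴ = (0.682756)⁴ = 0.217.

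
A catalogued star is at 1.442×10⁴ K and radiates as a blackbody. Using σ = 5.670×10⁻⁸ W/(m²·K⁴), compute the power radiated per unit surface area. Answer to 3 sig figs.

Stefan–Boltzmann: I = σT⁴ = 5.670×10⁻⁸ × (1.442×10⁴)⁴ = 2.45×10⁹ W/m².

I ≈ 2.45×10⁹ W/m²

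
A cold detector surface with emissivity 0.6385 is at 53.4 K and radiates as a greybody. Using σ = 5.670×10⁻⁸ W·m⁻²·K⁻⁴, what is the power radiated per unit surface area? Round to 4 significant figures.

Stefan–Boltzmann: I = εσT⁴ = 0.6385 × 5.670×10⁻⁸ × (53.4)⁴ = 0.2944 W/m².

I ≈ 0.2944 W/m²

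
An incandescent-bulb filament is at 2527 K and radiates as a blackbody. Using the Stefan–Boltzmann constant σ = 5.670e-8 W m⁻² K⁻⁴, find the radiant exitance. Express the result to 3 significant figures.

Stefan–Boltzmann: I = σT⁴ = 5.670×10⁻⁸ × (2527)⁴ = 2.31×10⁶ W/m².

I ≈ 2.31×10⁶ W/m²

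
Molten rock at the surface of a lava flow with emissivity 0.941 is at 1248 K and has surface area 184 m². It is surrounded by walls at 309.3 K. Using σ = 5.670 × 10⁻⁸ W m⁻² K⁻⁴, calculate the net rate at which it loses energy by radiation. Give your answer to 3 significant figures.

Net loss ≈ 2.37×10⁷ W

Area A = 184 m².
Net radiated power P_net = εσA(T⁴ − T₀⁴) = 0.941×5.670×10⁻⁸×184×(1248⁴ − 309.3⁴).
T⁴ − T₀⁴ = 2.42582×10¹² − 9.15208×10⁹ = 2.41667×10¹² K⁴, so P_net = 2.37×10⁷ W.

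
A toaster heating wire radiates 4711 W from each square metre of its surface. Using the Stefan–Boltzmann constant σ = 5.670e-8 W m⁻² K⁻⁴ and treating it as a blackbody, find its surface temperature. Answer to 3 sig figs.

T ≈ 537 K

I = σT⁴, so T = (I/σ)^(1/4) = (4711/(5.670×10⁻⁸))^(1/4) = 537 K.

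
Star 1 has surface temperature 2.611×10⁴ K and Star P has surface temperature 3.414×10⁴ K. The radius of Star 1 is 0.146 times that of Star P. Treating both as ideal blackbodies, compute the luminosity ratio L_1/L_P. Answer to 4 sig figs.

L ∝ R²T⁴, so L_1/L_P = (R_1/R_P)²(T_1/T_P)⁴ = (0.146)² × (2.611×10⁴/3.414×10⁴)⁴ = 0.021316 × 0.342116 = 7.293×10⁻³.

L_1/L_P ≈ 7.293×10⁻³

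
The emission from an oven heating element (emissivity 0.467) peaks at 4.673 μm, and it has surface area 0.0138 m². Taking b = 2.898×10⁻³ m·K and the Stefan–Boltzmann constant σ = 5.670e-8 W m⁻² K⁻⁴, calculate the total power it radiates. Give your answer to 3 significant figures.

Wien's law: T = b/λ_max = 2.898×10⁻³/4.673×10⁻⁶ = 620.158 K.
Area A = 0.0138 m².
Then P = εσAT⁴ = 0.467×5.670×10⁻⁸×0.0138×(620.158)⁴ = 54.0 W.

P ≈ 54.0 W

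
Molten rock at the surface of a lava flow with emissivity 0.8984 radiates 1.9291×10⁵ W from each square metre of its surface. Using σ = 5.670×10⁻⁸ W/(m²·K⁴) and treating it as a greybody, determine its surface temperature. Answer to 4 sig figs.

I = εσT⁴, so T = (I/εσ)^(1/4) = (1.9291×10⁵/(0.8984×5.670×10⁻⁸))^(1/4) = 1395 K.

T ≈ 1395 K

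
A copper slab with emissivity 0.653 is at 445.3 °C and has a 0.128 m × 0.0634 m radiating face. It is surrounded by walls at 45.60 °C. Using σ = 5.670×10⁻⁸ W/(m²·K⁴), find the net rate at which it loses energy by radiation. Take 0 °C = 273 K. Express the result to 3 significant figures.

T = 445.3 °C + 273 = 718.3 K.
Surroundings: T = 45.60 °C + 273 = 318.60 K.
Area A = 0.128 × 0.0634 = 8.1152×10⁻³ m².
Net radiated power P_net = εσA(T⁴ − T₀⁴) = 0.653×5.670×10⁻⁸×8.1152×10⁻³×(718.3⁴ − 318.60⁴).
T⁴ − T₀⁴ = 2.66209×10¹¹ − 1.03035×10¹⁰ = 2.55906×10¹¹ K⁴, so P_net = 76.9 W.

Net loss ≈ 76.9 W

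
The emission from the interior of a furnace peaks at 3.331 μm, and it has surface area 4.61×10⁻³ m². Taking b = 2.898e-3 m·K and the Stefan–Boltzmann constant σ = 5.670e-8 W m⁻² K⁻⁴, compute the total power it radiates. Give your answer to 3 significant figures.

Wien's law: T = b/λ_max = 2.898×10⁻³/3.331×10⁻⁶ = 870.009 K.
Area A = 4.61×10⁻³ m².
Then P = σAT⁴ = 5.670×10⁻⁸×4.61×10⁻³×(870.009)⁴ = 150 W.

P ≈ 150 W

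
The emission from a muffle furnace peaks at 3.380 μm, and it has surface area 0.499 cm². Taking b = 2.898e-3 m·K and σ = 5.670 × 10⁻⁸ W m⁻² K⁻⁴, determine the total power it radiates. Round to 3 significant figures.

P ≈ 1.53 W

Wien's law: T = b/λ_max = 2.898×10⁻³/3.380×10⁻⁶ = 857.396 K.
Area A = 0.499 cm² = 4.99×10⁻⁵ m².
Then P = σAT⁴ = 5.670×10⁻⁸×4.99×10⁻⁵×(857.396)⁴ = 1.53 W.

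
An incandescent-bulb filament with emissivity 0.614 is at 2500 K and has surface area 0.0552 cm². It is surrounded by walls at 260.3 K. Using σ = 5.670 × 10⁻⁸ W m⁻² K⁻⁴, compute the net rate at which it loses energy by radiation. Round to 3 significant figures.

Area A = 0.0552 cm² = 5.52×10⁻⁶ m².
Net radiated power P_net = εσA(T⁴ − T₀⁴) = 0.614×5.670×10⁻⁸×5.52×10⁻⁶×(2500⁴ − 260.3⁴).
T⁴ − T₀⁴ = 3.90625×10¹³ − 4.59089×10⁹ = 3.90579×10¹³ K⁴, so P_net = 7.51 W.

Net loss ≈ 7.51 W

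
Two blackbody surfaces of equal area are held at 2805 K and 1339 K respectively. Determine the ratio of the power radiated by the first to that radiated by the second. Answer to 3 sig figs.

P₁/P₂ ≈ 19.3

With equal areas, P₁/P₂ = (T₁/T₂)⁴ = (2805/1339)⁴ = 19.3.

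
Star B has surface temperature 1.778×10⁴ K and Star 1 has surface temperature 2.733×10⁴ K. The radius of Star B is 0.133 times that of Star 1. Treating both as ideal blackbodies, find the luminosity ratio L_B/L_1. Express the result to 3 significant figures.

L_B/L_1 ≈ 3.17×10⁻³

L ∝ R²T⁴, so L_B/L_1 = (R_B/R_1)²(T_B/T_1)⁴ = (0.133)² × (1.778×10⁴/2.733×10⁴)⁴ = 0.017689 × 0.179130 = 3.17×10⁻³.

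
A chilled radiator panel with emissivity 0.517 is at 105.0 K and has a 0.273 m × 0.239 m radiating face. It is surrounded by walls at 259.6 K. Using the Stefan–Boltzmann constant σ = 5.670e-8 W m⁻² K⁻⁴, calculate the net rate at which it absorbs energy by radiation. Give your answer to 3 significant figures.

Net gain ≈ 8.45 W

Area A = 0.273 × 0.239 = 0.065247 m².
Net radiated power P_net = εσA(T⁴ − T₀⁴) = 0.517×5.670×10⁻⁸×0.065247×(105.0⁴ − 259.6⁴).
T⁴ − T₀⁴ = 1.21551×10⁸ − 4.54170×10⁹ = -4.42015×10⁹ K⁴, so P_net = -8.45 W — negative, meaning a net gain of 8.45 W.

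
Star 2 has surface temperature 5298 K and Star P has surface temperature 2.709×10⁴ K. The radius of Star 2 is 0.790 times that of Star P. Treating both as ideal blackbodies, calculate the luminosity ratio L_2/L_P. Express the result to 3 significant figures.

L ∝ R²T⁴, so L_2/L_P = (R_2/R_P)²(T_2/T_P)⁴ = (0.790)² × (5298/2.709×10⁴)⁴ = 0.6241 × 1.46289×10⁻³ = 9.13×10⁻⁴.

L_2/L_P ≈ 9.13×10⁻⁴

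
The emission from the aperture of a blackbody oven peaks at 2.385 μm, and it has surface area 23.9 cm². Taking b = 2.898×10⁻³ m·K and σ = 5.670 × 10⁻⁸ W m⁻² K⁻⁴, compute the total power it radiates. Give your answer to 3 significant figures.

P ≈ 295 W

Wien's law: T = b/λ_max = 2.898×10⁻³/2.385×10⁻⁶ = 1215.09 K.
Area A = 23.9 cm² = 2.39×10⁻³ m².
Then P = σAT⁴ = 5.670×10⁻⁸×2.39×10⁻³×(1215.09)⁴ = 295 W.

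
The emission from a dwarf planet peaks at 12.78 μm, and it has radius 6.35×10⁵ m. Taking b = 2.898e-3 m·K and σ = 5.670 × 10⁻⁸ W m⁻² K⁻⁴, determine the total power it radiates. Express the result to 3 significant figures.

P ≈ 7.60×10¹⁴ W

Wien's law: T = b/λ_max = 2.898×10⁻³/1.278×10⁻⁵ = 226.761 K.
Surface area A = 4πR² = 4π(6.35×10⁵ m)² = 5.06707×10¹² m².
Then P = σAT⁴ = 5.670×10⁻⁸×5.06707×10¹²×(226.761)⁴ = 7.60×10¹⁴ W.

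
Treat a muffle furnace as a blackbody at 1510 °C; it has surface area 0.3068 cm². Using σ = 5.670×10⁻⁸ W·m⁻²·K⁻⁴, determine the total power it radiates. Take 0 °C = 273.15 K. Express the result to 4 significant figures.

T = 1510 °C + 273.15 = 1783.15 K.
Area A = 0.3068 cm² = 3.068×10⁻⁵ m².
P = σAT⁴ = 5.670×10⁻⁸ × 3.068×10⁻⁵ × (1783.15)⁴ = 17.59 W.

P ≈ 17.59 W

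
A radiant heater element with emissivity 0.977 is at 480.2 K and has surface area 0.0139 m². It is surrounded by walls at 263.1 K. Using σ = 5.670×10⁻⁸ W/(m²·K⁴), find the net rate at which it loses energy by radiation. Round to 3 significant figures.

Area A = 0.0139 m².
Net radiated power P_net = εσA(T⁴ − T₀⁴) = 0.977×5.670×10⁻⁸×0.0139×(480.2⁴ − 263.1⁴).
T⁴ − T₀⁴ = 5.31727×10¹⁰ − 4.79163×10⁹ = 4.83811×10¹⁰ K⁴, so P_net = 37.3 W.

Net loss ≈ 37.3 W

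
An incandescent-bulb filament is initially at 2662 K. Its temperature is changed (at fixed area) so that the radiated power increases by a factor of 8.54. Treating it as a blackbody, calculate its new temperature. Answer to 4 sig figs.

T₂ ≈ 4551 K

P ∝ T⁴, so T₂/T₁ = (P₂/P₁)^(1/4) = (8.54)^(1/4) = 1.70948.
T₂ = 2662 × 1.70948 = 4551 K.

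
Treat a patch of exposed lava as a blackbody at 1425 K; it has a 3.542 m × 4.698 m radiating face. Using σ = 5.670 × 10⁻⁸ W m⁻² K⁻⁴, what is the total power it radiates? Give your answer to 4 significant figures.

P ≈ 3.890×10⁶ W

Area A = 3.542 × 4.698 = 16.6403 m².
P = σAT⁴ = 5.670×10⁻⁸ × 16.6403 × (1425)⁴ = 3.890×10⁶ W.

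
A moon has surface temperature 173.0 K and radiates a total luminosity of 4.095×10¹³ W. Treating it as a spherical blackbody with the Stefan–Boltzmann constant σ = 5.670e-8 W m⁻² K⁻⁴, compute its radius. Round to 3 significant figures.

L = 4πR²σT⁴ ⇒ R = √(L/(4πσT⁴)).
σT⁴ = 50.7887 W/m², so R = √(4.095×10¹³/(4π×50.7887)) = 2.53×10⁵ m.

R ≈ 2.53×10⁵ m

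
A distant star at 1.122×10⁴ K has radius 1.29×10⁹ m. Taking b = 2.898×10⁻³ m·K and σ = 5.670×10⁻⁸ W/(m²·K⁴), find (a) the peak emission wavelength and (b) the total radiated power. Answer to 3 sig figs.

λ_max ≈ 258 nm; P ≈ 1.88×10²⁸ W

(a) λ_max = b/T = 2.898×10⁻³/1.122×10⁴ = 2.583×10⁻⁷ m = 258 nm.
Surface area A = 4πR² = 4π(1.29×10⁹ m)² = 2.09117×10¹⁹ m².
(b) P = σAT⁴ = 5.670×10⁻⁸×2.09117×10¹⁹×(1.122×10⁴)⁴ = 1.88×10²⁸ W.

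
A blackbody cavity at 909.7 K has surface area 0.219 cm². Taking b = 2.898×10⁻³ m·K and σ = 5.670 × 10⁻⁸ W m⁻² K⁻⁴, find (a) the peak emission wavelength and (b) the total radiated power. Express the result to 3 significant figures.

λ_max ≈ 3.19 μm; P ≈ 0.850 W

(a) λ_max = b/T = 2.898×10⁻³/909.7 = 3.186×10⁻⁶ m = 3.19 μm.
Area A = 0.219 cm² = 2.19×10⁻⁵ m².
(b) P = σAT⁴ = 5.670×10⁻⁸×2.19×10⁻⁵×(909.7)⁴ = 0.850 W.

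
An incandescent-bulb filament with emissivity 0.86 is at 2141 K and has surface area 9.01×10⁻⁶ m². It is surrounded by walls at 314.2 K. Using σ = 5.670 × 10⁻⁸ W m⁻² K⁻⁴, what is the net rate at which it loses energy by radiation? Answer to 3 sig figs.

Area A = 9.01×10⁻⁶ m².
Net radiated power P_net = εσA(T⁴ − T₀⁴) = 0.86×5.670×10⁻⁸×9.01×10⁻⁶×(2141⁴ − 314.2⁴).
T⁴ − T₀⁴ = 2.10120×10¹³ − 9.74596×10⁹ = 2.10023×10¹³ K⁴, so P_net = 9.23 W.

Net loss ≈ 9.23 W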